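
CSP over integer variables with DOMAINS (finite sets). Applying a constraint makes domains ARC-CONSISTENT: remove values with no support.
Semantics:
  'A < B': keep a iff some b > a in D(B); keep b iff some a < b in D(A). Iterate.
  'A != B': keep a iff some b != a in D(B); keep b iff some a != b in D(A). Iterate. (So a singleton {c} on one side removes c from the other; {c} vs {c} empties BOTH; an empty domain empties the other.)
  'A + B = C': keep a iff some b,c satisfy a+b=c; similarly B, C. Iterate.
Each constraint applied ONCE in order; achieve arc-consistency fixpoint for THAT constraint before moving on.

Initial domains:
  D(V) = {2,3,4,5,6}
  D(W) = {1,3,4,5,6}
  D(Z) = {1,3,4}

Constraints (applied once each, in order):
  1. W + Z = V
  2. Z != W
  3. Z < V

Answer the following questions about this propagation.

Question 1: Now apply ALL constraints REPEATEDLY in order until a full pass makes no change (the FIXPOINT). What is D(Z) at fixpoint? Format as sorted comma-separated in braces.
Answer: {1,3,4}

Derivation:
pass 0 (initial): D(Z)={1,3,4}
pass 1: V {2,3,4,5,6}->{2,4,5,6}; W {1,3,4,5,6}->{1,3,4,5}
pass 2: no change
Fixpoint after 2 passes: D(Z) = {1,3,4}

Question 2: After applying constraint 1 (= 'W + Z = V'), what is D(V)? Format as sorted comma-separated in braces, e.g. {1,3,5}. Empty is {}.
Constraint 1 (W + Z = V) on D(W)={1,3,4,5,6} D(Z)={1,3,4} D(V)={2,3,4,5,6}: W {1,3,4,5,6}->{1,3,4,5}; V {2,3,4,5,6}->{2,4,5,6}
So after constraint 1: D(V) = {2,4,5,6}

Answer: {2,4,5,6}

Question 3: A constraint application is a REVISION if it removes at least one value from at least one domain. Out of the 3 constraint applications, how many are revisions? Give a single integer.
Answer: 1

Derivation:
Constraint 1 (W + Z = V) on D(W)={1,3,4,5,6} D(Z)={1,3,4} D(V)={2,3,4,5,6}: W {1,3,4,5,6}->{1,3,4,5}; V {2,3,4,5,6}->{2,4,5,6} => REVISION
Constraint 2 (Z != W) on D(Z)={1,3,4} D(W)={1,3,4,5}: no change => not a revision
Constraint 3 (Z < V) on D(Z)={1,3,4} D(V)={2,4,5,6}: no change => not a revision
Total revisions = 1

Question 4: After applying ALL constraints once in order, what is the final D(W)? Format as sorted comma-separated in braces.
Answer: {1,3,4,5}

Derivation:
Constraint 1 (W + Z = V) on D(W)={1,3,4,5,6} D(Z)={1,3,4} D(V)={2,3,4,5,6}: W {1,3,4,5,6}->{1,3,4,5}; V {2,3,4,5,6}->{2,4,5,6}
Constraint 2 (Z != W) on D(Z)={1,3,4} D(W)={1,3,4,5}: no change
Constraint 3 (Z < V) on D(Z)={1,3,4} D(V)={2,4,5,6}: no change
So after all 3 constraints: D(W) = {1,3,4,5}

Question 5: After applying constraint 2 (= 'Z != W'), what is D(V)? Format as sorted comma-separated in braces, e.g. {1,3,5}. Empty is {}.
Answer: {2,4,5,6}

Derivation:
Constraint 1 (W + Z = V) on D(W)={1,3,4,5,6} D(Z)={1,3,4} D(V)={2,3,4,5,6}: W {1,3,4,5,6}->{1,3,4,5}; V {2,3,4,5,6}->{2,4,5,6}
Constraint 2 (Z != W) on D(Z)={1,3,4} D(W)={1,3,4,5}: no change
So after constraint 2: D(V) = {2,4,5,6}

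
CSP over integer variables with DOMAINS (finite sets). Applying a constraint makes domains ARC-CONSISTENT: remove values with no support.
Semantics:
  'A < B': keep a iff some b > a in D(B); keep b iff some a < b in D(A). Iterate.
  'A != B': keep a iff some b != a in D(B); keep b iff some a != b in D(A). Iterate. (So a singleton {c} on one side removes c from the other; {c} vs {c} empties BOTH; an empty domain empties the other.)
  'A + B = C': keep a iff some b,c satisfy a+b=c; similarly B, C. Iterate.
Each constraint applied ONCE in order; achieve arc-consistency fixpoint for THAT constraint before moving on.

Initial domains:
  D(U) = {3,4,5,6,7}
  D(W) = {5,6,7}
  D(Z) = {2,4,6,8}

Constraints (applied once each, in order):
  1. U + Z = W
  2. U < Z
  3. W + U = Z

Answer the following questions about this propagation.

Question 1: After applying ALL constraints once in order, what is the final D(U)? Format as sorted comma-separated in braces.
Answer: {}

Derivation:
Constraint 1 (U + Z = W) on D(U)={3,4,5,6,7} D(Z)={2,4,6,8} D(W)={5,6,7}: U {3,4,5,6,7}->{3,4,5}; Z {2,4,6,8}->{2,4}
Constraint 2 (U < Z) on D(U)={3,4,5} D(Z)={2,4}: U {3,4,5}->{3}; Z {2,4}->{4}
Constraint 3 (W + U = Z) on D(W)={5,6,7} D(U)={3} D(Z)={4}: W {5,6,7}->{}; U {3}->{}; Z {4}->{}
So after all 3 constraints: D(U) = {}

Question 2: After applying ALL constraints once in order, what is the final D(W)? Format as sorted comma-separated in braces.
Constraint 1 (U + Z = W) on D(U)={3,4,5,6,7} D(Z)={2,4,6,8} D(W)={5,6,7}: U {3,4,5,6,7}->{3,4,5}; Z {2,4,6,8}->{2,4}
Constraint 2 (U < Z) on D(U)={3,4,5} D(Z)={2,4}: U {3,4,5}->{3}; Z {2,4}->{4}
Constraint 3 (W + U = Z) on D(W)={5,6,7} D(U)={3} D(Z)={4}: W {5,6,7}->{}; U {3}->{}; Z {4}->{}
So after all 3 constraints: D(W) = {}

Answer: {}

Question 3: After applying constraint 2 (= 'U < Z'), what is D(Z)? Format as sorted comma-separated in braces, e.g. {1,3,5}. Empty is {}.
Answer: {4}

Derivation:
Constraint 1 (U + Z = W) on D(U)={3,4,5,6,7} D(Z)={2,4,6,8} D(W)={5,6,7}: U {3,4,5,6,7}->{3,4,5}; Z {2,4,6,8}->{2,4}
Constraint 2 (U < Z) on D(U)={3,4,5} D(Z)={2,4}: U {3,4,5}->{3}; Z {2,4}->{4}
So after constraint 2: D(Z) = {4}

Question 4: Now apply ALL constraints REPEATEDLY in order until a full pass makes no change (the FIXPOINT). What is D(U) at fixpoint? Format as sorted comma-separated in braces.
Answer: {}

Derivation:
pass 0 (initial): D(U)={3,4,5,6,7}
pass 1: U {3,4,5,6,7}->{}; W {5,6,7}->{}; Z {2,4,6,8}->{}
pass 2: no change
Fixpoint after 2 passes: D(U) = {}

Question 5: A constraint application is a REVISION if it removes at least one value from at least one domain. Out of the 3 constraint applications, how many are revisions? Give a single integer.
Answer: 3

Derivation:
Constraint 1 (U + Z = W) on D(U)={3,4,5,6,7} D(Z)={2,4,6,8} D(W)={5,6,7}: U {3,4,5,6,7}->{3,4,5}; Z {2,4,6,8}->{2,4} => REVISION
Constraint 2 (U < Z) on D(U)={3,4,5} D(Z)={2,4}: U {3,4,5}->{3}; Z {2,4}->{4} => REVISION
Constraint 3 (W + U = Z) on D(W)={5,6,7} D(U)={3} D(Z)={4}: W {5,6,7}->{}; U {3}->{}; Z {4}->{} => REVISION
Total revisions = 3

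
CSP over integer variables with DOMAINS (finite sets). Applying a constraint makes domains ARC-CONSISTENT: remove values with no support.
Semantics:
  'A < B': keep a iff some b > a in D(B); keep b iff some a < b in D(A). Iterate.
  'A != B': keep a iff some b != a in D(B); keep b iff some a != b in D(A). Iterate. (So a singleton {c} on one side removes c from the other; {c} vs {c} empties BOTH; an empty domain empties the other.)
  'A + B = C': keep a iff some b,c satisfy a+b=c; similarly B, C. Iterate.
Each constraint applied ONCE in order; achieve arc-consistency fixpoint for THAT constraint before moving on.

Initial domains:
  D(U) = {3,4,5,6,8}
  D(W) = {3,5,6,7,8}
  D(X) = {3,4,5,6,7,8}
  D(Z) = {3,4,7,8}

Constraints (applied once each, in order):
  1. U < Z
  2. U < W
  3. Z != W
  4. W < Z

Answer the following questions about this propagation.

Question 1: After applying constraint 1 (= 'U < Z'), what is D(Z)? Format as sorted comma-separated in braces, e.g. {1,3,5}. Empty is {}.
Answer: {4,7,8}

Derivation:
Constraint 1 (U < Z) on D(U)={3,4,5,6,8} D(Z)={3,4,7,8}: U {3,4,5,6,8}->{3,4,5,6}; Z {3,4,7,8}->{4,7,8}
So after constraint 1: D(Z) = {4,7,8}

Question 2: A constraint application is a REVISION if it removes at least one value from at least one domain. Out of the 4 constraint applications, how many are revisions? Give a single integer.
Answer: 3

Derivation:
Constraint 1 (U < Z) on D(U)={3,4,5,6,8} D(Z)={3,4,7,8}: U {3,4,5,6,8}->{3,4,5,6}; Z {3,4,7,8}->{4,7,8} => REVISION
Constraint 2 (U < W) on D(U)={3,4,5,6} D(W)={3,5,6,7,8}: W {3,5,6,7,8}->{5,6,7,8} => REVISION
Constraint 3 (Z != W) on D(Z)={4,7,8} D(W)={5,6,7,8}: no change => not a revision
Constraint 4 (W < Z) on D(W)={5,6,7,8} D(Z)={4,7,8}: W {5,6,7,8}->{5,6,7}; Z {4,7,8}->{7,8} => REVISION
Total revisions = 3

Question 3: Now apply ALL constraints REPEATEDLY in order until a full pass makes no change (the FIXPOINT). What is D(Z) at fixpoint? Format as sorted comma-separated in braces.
Answer: {7,8}

Derivation:
pass 0 (initial): D(Z)={3,4,7,8}
pass 1: U {3,4,5,6,8}->{3,4,5,6}; W {3,5,6,7,8}->{5,6,7}; Z {3,4,7,8}->{7,8}
pass 2: no change
Fixpoint after 2 passes: D(Z) = {7,8}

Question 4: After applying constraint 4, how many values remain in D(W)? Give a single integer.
Constraint 1 (U < Z) on D(U)={3,4,5,6,8} D(Z)={3,4,7,8}: U {3,4,5,6,8}->{3,4,5,6}; Z {3,4,7,8}->{4,7,8}
Constraint 2 (U < W) on D(U)={3,4,5,6} D(W)={3,5,6,7,8}: W {3,5,6,7,8}->{5,6,7,8}
Constraint 3 (Z != W) on D(Z)={4,7,8} D(W)={5,6,7,8}: no change
Constraint 4 (W < Z) on D(W)={5,6,7,8} D(Z)={4,7,8}: W {5,6,7,8}->{5,6,7}; Z {4,7,8}->{7,8}
So after constraint 4: D(W)={5,6,7}, size = 3

Answer: 3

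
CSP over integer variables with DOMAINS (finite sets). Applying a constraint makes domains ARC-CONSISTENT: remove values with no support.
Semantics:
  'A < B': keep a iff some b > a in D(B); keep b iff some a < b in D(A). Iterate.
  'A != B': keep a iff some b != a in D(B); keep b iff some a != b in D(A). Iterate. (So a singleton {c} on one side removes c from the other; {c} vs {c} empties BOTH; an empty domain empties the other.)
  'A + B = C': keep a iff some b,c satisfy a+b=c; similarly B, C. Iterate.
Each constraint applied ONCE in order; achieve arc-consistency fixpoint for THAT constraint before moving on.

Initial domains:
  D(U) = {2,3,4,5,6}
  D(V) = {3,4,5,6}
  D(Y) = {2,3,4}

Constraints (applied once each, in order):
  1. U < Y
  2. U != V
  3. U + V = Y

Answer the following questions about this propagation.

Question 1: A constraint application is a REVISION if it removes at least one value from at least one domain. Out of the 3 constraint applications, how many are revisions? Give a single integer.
Answer: 2

Derivation:
Constraint 1 (U < Y) on D(U)={2,3,4,5,6} D(Y)={2,3,4}: U {2,3,4,5,6}->{2,3}; Y {2,3,4}->{3,4} => REVISION
Constraint 2 (U != V) on D(U)={2,3} D(V)={3,4,5,6}: no change => not a revision
Constraint 3 (U + V = Y) on D(U)={2,3} D(V)={3,4,5,6} D(Y)={3,4}: U {2,3}->{}; V {3,4,5,6}->{}; Y {3,4}->{} => REVISION
Total revisions = 2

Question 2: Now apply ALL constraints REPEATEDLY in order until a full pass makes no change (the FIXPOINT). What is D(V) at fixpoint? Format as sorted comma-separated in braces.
pass 0 (initial): D(V)={3,4,5,6}
pass 1: U {2,3,4,5,6}->{}; V {3,4,5,6}->{}; Y {2,3,4}->{}
pass 2: no change
Fixpoint after 2 passes: D(V) = {}

Answer: {}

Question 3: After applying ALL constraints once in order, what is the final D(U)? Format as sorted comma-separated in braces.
Answer: {}

Derivation:
Constraint 1 (U < Y) on D(U)={2,3,4,5,6} D(Y)={2,3,4}: U {2,3,4,5,6}->{2,3}; Y {2,3,4}->{3,4}
Constraint 2 (U != V) on D(U)={2,3} D(V)={3,4,5,6}: no change
Constraint 3 (U + V = Y) on D(U)={2,3} D(V)={3,4,5,6} D(Y)={3,4}: U {2,3}->{}; V {3,4,5,6}->{}; Y {3,4}->{}
So after all 3 constraints: D(U) = {}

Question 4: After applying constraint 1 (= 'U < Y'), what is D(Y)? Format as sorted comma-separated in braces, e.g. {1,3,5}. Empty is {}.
Constraint 1 (U < Y) on D(U)={2,3,4,5,6} D(Y)={2,3,4}: U {2,3,4,5,6}->{2,3}; Y {2,3,4}->{3,4}
So after constraint 1: D(Y) = {3,4}

Answer: {3,4}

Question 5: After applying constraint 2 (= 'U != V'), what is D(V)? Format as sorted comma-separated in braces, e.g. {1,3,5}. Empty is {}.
Answer: {3,4,5,6}

Derivation:
Constraint 1 (U < Y) on D(U)={2,3,4,5,6} D(Y)={2,3,4}: U {2,3,4,5,6}->{2,3}; Y {2,3,4}->{3,4}
Constraint 2 (U != V) on D(U)={2,3} D(V)={3,4,5,6}: no change
So after constraint 2: D(V) = {3,4,5,6}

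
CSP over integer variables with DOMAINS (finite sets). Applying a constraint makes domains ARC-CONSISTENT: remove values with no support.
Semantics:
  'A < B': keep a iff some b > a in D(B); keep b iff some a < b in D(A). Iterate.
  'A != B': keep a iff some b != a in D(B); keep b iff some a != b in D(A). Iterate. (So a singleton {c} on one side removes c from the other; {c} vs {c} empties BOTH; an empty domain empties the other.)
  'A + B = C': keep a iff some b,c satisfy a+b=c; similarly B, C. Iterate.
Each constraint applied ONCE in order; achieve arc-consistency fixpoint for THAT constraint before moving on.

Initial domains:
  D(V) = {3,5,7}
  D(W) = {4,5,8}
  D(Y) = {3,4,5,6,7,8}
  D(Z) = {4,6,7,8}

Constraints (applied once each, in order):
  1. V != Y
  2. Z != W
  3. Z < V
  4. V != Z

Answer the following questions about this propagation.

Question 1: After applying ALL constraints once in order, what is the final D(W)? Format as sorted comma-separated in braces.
Answer: {4,5,8}

Derivation:
Constraint 1 (V != Y) on D(V)={3,5,7} D(Y)={3,4,5,6,7,8}: no change
Constraint 2 (Z != W) on D(Z)={4,6,7,8} D(W)={4,5,8}: no change
Constraint 3 (Z < V) on D(Z)={4,6,7,8} D(V)={3,5,7}: Z {4,6,7,8}->{4,6}; V {3,5,7}->{5,7}
Constraint 4 (V != Z) on D(V)={5,7} D(Z)={4,6}: no change
So after all 4 constraints: D(W) = {4,5,8}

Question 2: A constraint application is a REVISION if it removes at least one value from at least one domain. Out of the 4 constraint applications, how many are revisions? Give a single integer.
Answer: 1

Derivation:
Constraint 1 (V != Y) on D(V)={3,5,7} D(Y)={3,4,5,6,7,8}: no change => not a revision
Constraint 2 (Z != W) on D(Z)={4,6,7,8} D(W)={4,5,8}: no change => not a revision
Constraint 3 (Z < V) on D(Z)={4,6,7,8} D(V)={3,5,7}: Z {4,6,7,8}->{4,6}; V {3,5,7}->{5,7} => REVISION
Constraint 4 (V != Z) on D(V)={5,7} D(Z)={4,6}: no change => not a revision
Total revisions = 1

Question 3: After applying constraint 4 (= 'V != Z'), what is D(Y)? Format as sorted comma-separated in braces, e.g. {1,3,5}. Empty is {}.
Answer: {3,4,5,6,7,8}

Derivation:
Constraint 1 (V != Y) on D(V)={3,5,7} D(Y)={3,4,5,6,7,8}: no change
Constraint 2 (Z != W) on D(Z)={4,6,7,8} D(W)={4,5,8}: no change
Constraint 3 (Z < V) on D(Z)={4,6,7,8} D(V)={3,5,7}: Z {4,6,7,8}->{4,6}; V {3,5,7}->{5,7}
Constraint 4 (V != Z) on D(V)={5,7} D(Z)={4,6}: no change
So after constraint 4: D(Y) = {3,4,5,6,7,8}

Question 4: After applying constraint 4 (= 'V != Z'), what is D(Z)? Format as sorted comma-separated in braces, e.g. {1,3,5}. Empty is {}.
Answer: {4,6}

Derivation:
Constraint 1 (V != Y) on D(V)={3,5,7} D(Y)={3,4,5,6,7,8}: no change
Constraint 2 (Z != W) on D(Z)={4,6,7,8} D(W)={4,5,8}: no change
Constraint 3 (Z < V) on D(Z)={4,6,7,8} D(V)={3,5,7}: Z {4,6,7,8}->{4,6}; V {3,5,7}->{5,7}
Constraint 4 (V != Z) on D(V)={5,7} D(Z)={4,6}: no change
So after constraint 4: D(Z) = {4,6}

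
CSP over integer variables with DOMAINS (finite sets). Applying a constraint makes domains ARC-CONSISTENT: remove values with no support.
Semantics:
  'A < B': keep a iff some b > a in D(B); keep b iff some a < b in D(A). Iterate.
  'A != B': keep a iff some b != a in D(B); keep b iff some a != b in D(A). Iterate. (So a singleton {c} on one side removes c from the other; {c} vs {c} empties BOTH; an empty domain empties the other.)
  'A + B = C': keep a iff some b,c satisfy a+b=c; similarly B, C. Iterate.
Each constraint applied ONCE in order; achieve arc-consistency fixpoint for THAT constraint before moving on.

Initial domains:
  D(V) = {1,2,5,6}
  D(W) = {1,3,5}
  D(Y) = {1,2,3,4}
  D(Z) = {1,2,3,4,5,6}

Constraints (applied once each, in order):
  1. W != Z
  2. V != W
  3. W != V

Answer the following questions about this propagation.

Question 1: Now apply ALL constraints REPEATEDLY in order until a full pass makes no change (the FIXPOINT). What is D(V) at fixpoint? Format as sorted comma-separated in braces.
pass 0 (initial): D(V)={1,2,5,6}
pass 1: no change
Fixpoint after 1 passes: D(V) = {1,2,5,6}

Answer: {1,2,5,6}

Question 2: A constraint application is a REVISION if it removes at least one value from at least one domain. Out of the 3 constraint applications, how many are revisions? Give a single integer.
Constraint 1 (W != Z) on D(W)={1,3,5} D(Z)={1,2,3,4,5,6}: no change => not a revision
Constraint 2 (V != W) on D(V)={1,2,5,6} D(W)={1,3,5}: no change => not a revision
Constraint 3 (W != V) on D(W)={1,3,5} D(V)={1,2,5,6}: no change => not a revision
Total revisions = 0

Answer: 0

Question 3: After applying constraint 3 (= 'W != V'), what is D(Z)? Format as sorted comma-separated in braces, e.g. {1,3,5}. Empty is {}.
Constraint 1 (W != Z) on D(W)={1,3,5} D(Z)={1,2,3,4,5,6}: no change
Constraint 2 (V != W) on D(V)={1,2,5,6} D(W)={1,3,5}: no change
Constraint 3 (W != V) on D(W)={1,3,5} D(V)={1,2,5,6}: no change
So after constraint 3: D(Z) = {1,2,3,4,5,6}

Answer: {1,2,3,4,5,6}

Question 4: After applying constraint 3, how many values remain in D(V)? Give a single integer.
Answer: 4

Derivation:
Constraint 1 (W != Z) on D(W)={1,3,5} D(Z)={1,2,3,4,5,6}: no change
Constraint 2 (V != W) on D(V)={1,2,5,6} D(W)={1,3,5}: no change
Constraint 3 (W != V) on D(W)={1,3,5} D(V)={1,2,5,6}: no change
So after constraint 3: D(V)={1,2,5,6}, size = 4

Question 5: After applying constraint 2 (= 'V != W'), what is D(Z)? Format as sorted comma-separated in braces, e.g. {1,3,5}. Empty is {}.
Answer: {1,2,3,4,5,6}

Derivation:
Constraint 1 (W != Z) on D(W)={1,3,5} D(Z)={1,2,3,4,5,6}: no change
Constraint 2 (V != W) on D(V)={1,2,5,6} D(W)={1,3,5}: no change
So after constraint 2: D(Z) = {1,2,3,4,5,6}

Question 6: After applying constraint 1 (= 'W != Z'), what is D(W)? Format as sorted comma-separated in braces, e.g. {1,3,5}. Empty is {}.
Answer: {1,3,5}

Derivation:
Constraint 1 (W != Z) on D(W)={1,3,5} D(Z)={1,2,3,4,5,6}: no change
So after constraint 1: D(W) = {1,3,5}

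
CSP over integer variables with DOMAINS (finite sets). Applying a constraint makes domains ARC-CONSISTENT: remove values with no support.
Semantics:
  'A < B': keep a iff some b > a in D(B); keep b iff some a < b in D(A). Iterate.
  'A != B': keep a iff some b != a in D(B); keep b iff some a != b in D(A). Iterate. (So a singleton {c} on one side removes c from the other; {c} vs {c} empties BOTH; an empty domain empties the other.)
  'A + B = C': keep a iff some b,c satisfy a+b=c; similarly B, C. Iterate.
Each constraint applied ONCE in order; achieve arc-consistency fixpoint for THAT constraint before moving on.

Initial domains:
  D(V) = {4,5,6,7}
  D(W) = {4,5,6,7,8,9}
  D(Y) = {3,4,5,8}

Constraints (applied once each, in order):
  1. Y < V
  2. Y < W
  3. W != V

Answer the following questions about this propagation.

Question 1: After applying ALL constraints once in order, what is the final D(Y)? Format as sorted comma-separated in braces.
Constraint 1 (Y < V) on D(Y)={3,4,5,8} D(V)={4,5,6,7}: Y {3,4,5,8}->{3,4,5}
Constraint 2 (Y < W) on D(Y)={3,4,5} D(W)={4,5,6,7,8,9}: no change
Constraint 3 (W != V) on D(W)={4,5,6,7,8,9} D(V)={4,5,6,7}: no change
So after all 3 constraints: D(Y) = {3,4,5}

Answer: {3,4,5}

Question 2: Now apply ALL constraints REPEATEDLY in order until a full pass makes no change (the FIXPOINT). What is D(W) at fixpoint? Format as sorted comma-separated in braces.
pass 0 (initial): D(W)={4,5,6,7,8,9}
pass 1: Y {3,4,5,8}->{3,4,5}
pass 2: no change
Fixpoint after 2 passes: D(W) = {4,5,6,7,8,9}

Answer: {4,5,6,7,8,9}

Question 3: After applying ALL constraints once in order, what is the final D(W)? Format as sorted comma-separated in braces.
Answer: {4,5,6,7,8,9}

Derivation:
Constraint 1 (Y < V) on D(Y)={3,4,5,8} D(V)={4,5,6,7}: Y {3,4,5,8}->{3,4,5}
Constraint 2 (Y < W) on D(Y)={3,4,5} D(W)={4,5,6,7,8,9}: no change
Constraint 3 (W != V) on D(W)={4,5,6,7,8,9} D(V)={4,5,6,7}: no change
So after all 3 constraints: D(W) = {4,5,6,7,8,9}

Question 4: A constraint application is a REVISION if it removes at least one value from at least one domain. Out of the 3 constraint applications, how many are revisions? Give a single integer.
Constraint 1 (Y < V) on D(Y)={3,4,5,8} D(V)={4,5,6,7}: Y {3,4,5,8}->{3,4,5} => REVISION
Constraint 2 (Y < W) on D(Y)={3,4,5} D(W)={4,5,6,7,8,9}: no change => not a revision
Constraint 3 (W != V) on D(W)={4,5,6,7,8,9} D(V)={4,5,6,7}: no change => not a revision
Total revisions = 1

Answer: 1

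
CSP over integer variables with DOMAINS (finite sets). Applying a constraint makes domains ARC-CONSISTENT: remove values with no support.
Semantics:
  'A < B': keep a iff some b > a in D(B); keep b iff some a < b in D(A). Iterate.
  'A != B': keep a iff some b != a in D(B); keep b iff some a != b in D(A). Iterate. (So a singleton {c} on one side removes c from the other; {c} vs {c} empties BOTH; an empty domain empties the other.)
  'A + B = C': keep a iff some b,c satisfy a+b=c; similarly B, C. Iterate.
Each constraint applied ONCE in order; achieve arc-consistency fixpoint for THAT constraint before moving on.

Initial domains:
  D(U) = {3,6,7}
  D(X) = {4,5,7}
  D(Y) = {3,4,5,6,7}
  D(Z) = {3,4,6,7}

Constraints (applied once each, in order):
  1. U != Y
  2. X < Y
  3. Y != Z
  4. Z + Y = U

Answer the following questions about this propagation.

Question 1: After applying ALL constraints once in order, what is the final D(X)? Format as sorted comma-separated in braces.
Answer: {4,5}

Derivation:
Constraint 1 (U != Y) on D(U)={3,6,7} D(Y)={3,4,5,6,7}: no change
Constraint 2 (X < Y) on D(X)={4,5,7} D(Y)={3,4,5,6,7}: X {4,5,7}->{4,5}; Y {3,4,5,6,7}->{5,6,7}
Constraint 3 (Y != Z) on D(Y)={5,6,7} D(Z)={3,4,6,7}: no change
Constraint 4 (Z + Y = U) on D(Z)={3,4,6,7} D(Y)={5,6,7} D(U)={3,6,7}: Z {3,4,6,7}->{}; Y {5,6,7}->{}; U {3,6,7}->{}
So after all 4 constraints: D(X) = {4,5}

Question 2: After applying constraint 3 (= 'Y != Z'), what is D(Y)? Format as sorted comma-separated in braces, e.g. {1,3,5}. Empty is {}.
Answer: {5,6,7}

Derivation:
Constraint 1 (U != Y) on D(U)={3,6,7} D(Y)={3,4,5,6,7}: no change
Constraint 2 (X < Y) on D(X)={4,5,7} D(Y)={3,4,5,6,7}: X {4,5,7}->{4,5}; Y {3,4,5,6,7}->{5,6,7}
Constraint 3 (Y != Z) on D(Y)={5,6,7} D(Z)={3,4,6,7}: no change
So after constraint 3: D(Y) = {5,6,7}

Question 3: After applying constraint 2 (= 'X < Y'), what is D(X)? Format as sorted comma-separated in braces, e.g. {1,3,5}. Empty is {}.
Answer: {4,5}

Derivation:
Constraint 1 (U != Y) on D(U)={3,6,7} D(Y)={3,4,5,6,7}: no change
Constraint 2 (X < Y) on D(X)={4,5,7} D(Y)={3,4,5,6,7}: X {4,5,7}->{4,5}; Y {3,4,5,6,7}->{5,6,7}
So after constraint 2: D(X) = {4,5}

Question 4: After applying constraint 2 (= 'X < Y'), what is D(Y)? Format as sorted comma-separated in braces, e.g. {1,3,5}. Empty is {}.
Answer: {5,6,7}

Derivation:
Constraint 1 (U != Y) on D(U)={3,6,7} D(Y)={3,4,5,6,7}: no change
Constraint 2 (X < Y) on D(X)={4,5,7} D(Y)={3,4,5,6,7}: X {4,5,7}->{4,5}; Y {3,4,5,6,7}->{5,6,7}
So after constraint 2: D(Y) = {5,6,7}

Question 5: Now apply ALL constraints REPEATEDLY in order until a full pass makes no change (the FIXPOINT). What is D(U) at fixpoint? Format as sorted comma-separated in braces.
pass 0 (initial): D(U)={3,6,7}
pass 1: U {3,6,7}->{}; X {4,5,7}->{4,5}; Y {3,4,5,6,7}->{}; Z {3,4,6,7}->{}
pass 2: X {4,5}->{}
pass 3: no change
Fixpoint after 3 passes: D(U) = {}

Answer: {}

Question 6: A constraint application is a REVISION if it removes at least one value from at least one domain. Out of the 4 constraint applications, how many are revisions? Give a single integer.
Constraint 1 (U != Y) on D(U)={3,6,7} D(Y)={3,4,5,6,7}: no change => not a revision
Constraint 2 (X < Y) on D(X)={4,5,7} D(Y)={3,4,5,6,7}: X {4,5,7}->{4,5}; Y {3,4,5,6,7}->{5,6,7} => REVISION
Constraint 3 (Y != Z) on D(Y)={5,6,7} D(Z)={3,4,6,7}: no change => not a revision
Constraint 4 (Z + Y = U) on D(Z)={3,4,6,7} D(Y)={5,6,7} D(U)={3,6,7}: Z {3,4,6,7}->{}; Y {5,6,7}->{}; U {3,6,7}->{} => REVISION
Total revisions = 2

Answer: 2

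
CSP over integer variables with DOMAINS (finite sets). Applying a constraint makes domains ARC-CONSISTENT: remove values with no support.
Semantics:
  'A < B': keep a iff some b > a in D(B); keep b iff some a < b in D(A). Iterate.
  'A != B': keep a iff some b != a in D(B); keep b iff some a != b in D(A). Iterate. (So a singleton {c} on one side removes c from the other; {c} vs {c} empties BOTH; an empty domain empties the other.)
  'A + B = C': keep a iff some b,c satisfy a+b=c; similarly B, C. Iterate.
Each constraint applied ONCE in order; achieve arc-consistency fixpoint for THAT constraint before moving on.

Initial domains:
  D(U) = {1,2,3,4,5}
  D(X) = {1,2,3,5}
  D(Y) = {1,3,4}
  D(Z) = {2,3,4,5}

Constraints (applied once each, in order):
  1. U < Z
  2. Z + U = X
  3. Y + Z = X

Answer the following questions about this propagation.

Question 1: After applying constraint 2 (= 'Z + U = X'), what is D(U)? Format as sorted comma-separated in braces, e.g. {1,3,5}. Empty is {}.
Answer: {1,2,3}

Derivation:
Constraint 1 (U < Z) on D(U)={1,2,3,4,5} D(Z)={2,3,4,5}: U {1,2,3,4,5}->{1,2,3,4}
Constraint 2 (Z + U = X) on D(Z)={2,3,4,5} D(U)={1,2,3,4} D(X)={1,2,3,5}: Z {2,3,4,5}->{2,3,4}; U {1,2,3,4}->{1,2,3}; X {1,2,3,5}->{3,5}
So after constraint 2: D(U) = {1,2,3}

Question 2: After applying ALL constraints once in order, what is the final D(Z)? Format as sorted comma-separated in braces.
Answer: {2,4}

Derivation:
Constraint 1 (U < Z) on D(U)={1,2,3,4,5} D(Z)={2,3,4,5}: U {1,2,3,4,5}->{1,2,3,4}
Constraint 2 (Z + U = X) on D(Z)={2,3,4,5} D(U)={1,2,3,4} D(X)={1,2,3,5}: Z {2,3,4,5}->{2,3,4}; U {1,2,3,4}->{1,2,3}; X {1,2,3,5}->{3,5}
Constraint 3 (Y + Z = X) on D(Y)={1,3,4} D(Z)={2,3,4} D(X)={3,5}: Y {1,3,4}->{1,3}; Z {2,3,4}->{2,4}
So after all 3 constraints: D(Z) = {2,4}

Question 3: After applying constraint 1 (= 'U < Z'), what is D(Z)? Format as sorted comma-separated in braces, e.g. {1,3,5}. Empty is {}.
Constraint 1 (U < Z) on D(U)={1,2,3,4,5} D(Z)={2,3,4,5}: U {1,2,3,4,5}->{1,2,3,4}
So after constraint 1: D(Z) = {2,3,4,5}

Answer: {2,3,4,5}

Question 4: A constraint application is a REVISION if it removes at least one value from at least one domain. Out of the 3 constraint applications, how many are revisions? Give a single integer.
Constraint 1 (U < Z) on D(U)={1,2,3,4,5} D(Z)={2,3,4,5}: U {1,2,3,4,5}->{1,2,3,4} => REVISION
Constraint 2 (Z + U = X) on D(Z)={2,3,4,5} D(U)={1,2,3,4} D(X)={1,2,3,5}: Z {2,3,4,5}->{2,3,4}; U {1,2,3,4}->{1,2,3}; X {1,2,3,5}->{3,5} => REVISION
Constraint 3 (Y + Z = X) on D(Y)={1,3,4} D(Z)={2,3,4} D(X)={3,5}: Y {1,3,4}->{1,3}; Z {2,3,4}->{2,4} => REVISION
Total revisions = 3

Answer: 3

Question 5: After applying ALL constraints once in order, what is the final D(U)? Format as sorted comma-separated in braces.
Constraint 1 (U < Z) on D(U)={1,2,3,4,5} D(Z)={2,3,4,5}: U {1,2,3,4,5}->{1,2,3,4}
Constraint 2 (Z + U = X) on D(Z)={2,3,4,5} D(U)={1,2,3,4} D(X)={1,2,3,5}: Z {2,3,4,5}->{2,3,4}; U {1,2,3,4}->{1,2,3}; X {1,2,3,5}->{3,5}
Constraint 3 (Y + Z = X) on D(Y)={1,3,4} D(Z)={2,3,4} D(X)={3,5}: Y {1,3,4}->{1,3}; Z {2,3,4}->{2,4}
So after all 3 constraints: D(U) = {1,2,3}

Answer: {1,2,3}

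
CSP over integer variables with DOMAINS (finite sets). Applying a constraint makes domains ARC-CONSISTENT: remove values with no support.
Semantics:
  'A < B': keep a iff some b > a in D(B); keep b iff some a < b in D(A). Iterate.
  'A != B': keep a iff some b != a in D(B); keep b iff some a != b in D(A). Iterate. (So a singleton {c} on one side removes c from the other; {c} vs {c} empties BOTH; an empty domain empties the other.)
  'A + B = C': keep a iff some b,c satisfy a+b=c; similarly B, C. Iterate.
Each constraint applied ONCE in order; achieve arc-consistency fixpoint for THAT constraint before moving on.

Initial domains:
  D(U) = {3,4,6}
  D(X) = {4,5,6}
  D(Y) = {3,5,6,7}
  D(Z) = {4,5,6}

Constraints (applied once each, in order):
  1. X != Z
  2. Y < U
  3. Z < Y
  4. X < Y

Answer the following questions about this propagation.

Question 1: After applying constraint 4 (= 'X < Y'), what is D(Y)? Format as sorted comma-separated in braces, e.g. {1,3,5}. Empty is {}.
Answer: {5}

Derivation:
Constraint 1 (X != Z) on D(X)={4,5,6} D(Z)={4,5,6}: no change
Constraint 2 (Y < U) on D(Y)={3,5,6,7} D(U)={3,4,6}: Y {3,5,6,7}->{3,5}; U {3,4,6}->{4,6}
Constraint 3 (Z < Y) on D(Z)={4,5,6} D(Y)={3,5}: Z {4,5,6}->{4}; Y {3,5}->{5}
Constraint 4 (X < Y) on D(X)={4,5,6} D(Y)={5}: X {4,5,6}->{4}
So after constraint 4: D(Y) = {5}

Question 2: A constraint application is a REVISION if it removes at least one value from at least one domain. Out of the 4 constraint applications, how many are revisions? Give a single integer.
Answer: 3

Derivation:
Constraint 1 (X != Z) on D(X)={4,5,6} D(Z)={4,5,6}: no change => not a revision
Constraint 2 (Y < U) on D(Y)={3,5,6,7} D(U)={3,4,6}: Y {3,5,6,7}->{3,5}; U {3,4,6}->{4,6} => REVISION
Constraint 3 (Z < Y) on D(Z)={4,5,6} D(Y)={3,5}: Z {4,5,6}->{4}; Y {3,5}->{5} => REVISION
Constraint 4 (X < Y) on D(X)={4,5,6} D(Y)={5}: X {4,5,6}->{4} => REVISION
Total revisions = 3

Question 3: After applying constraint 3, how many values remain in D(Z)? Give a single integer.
Constraint 1 (X != Z) on D(X)={4,5,6} D(Z)={4,5,6}: no change
Constraint 2 (Y < U) on D(Y)={3,5,6,7} D(U)={3,4,6}: Y {3,5,6,7}->{3,5}; U {3,4,6}->{4,6}
Constraint 3 (Z < Y) on D(Z)={4,5,6} D(Y)={3,5}: Z {4,5,6}->{4}; Y {3,5}->{5}
So after constraint 3: D(Z)={4}, size = 1

Answer: 1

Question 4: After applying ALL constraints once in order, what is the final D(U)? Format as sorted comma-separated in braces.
Constraint 1 (X != Z) on D(X)={4,5,6} D(Z)={4,5,6}: no change
Constraint 2 (Y < U) on D(Y)={3,5,6,7} D(U)={3,4,6}: Y {3,5,6,7}->{3,5}; U {3,4,6}->{4,6}
Constraint 3 (Z < Y) on D(Z)={4,5,6} D(Y)={3,5}: Z {4,5,6}->{4}; Y {3,5}->{5}
Constraint 4 (X < Y) on D(X)={4,5,6} D(Y)={5}: X {4,5,6}->{4}
So after all 4 constraints: D(U) = {4,6}

Answer: {4,6}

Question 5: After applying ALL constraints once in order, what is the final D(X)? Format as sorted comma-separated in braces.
Constraint 1 (X != Z) on D(X)={4,5,6} D(Z)={4,5,6}: no change
Constraint 2 (Y < U) on D(Y)={3,5,6,7} D(U)={3,4,6}: Y {3,5,6,7}->{3,5}; U {3,4,6}->{4,6}
Constraint 3 (Z < Y) on D(Z)={4,5,6} D(Y)={3,5}: Z {4,5,6}->{4}; Y {3,5}->{5}
Constraint 4 (X < Y) on D(X)={4,5,6} D(Y)={5}: X {4,5,6}->{4}
So after all 4 constraints: D(X) = {4}

Answer: {4}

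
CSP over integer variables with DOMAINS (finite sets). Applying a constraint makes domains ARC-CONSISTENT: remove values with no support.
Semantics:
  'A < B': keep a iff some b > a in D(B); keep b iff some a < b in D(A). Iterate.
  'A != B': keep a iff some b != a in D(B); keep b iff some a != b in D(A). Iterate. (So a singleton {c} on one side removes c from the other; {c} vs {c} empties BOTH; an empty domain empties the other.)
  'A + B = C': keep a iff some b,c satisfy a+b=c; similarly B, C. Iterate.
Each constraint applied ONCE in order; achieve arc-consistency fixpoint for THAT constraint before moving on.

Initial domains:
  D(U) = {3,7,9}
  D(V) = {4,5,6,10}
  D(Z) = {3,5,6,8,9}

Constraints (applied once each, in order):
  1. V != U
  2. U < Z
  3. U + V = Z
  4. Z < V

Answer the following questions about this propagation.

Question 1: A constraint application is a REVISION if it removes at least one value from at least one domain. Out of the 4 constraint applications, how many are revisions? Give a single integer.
Answer: 3

Derivation:
Constraint 1 (V != U) on D(V)={4,5,6,10} D(U)={3,7,9}: no change => not a revision
Constraint 2 (U < Z) on D(U)={3,7,9} D(Z)={3,5,6,8,9}: U {3,7,9}->{3,7}; Z {3,5,6,8,9}->{5,6,8,9} => REVISION
Constraint 3 (U + V = Z) on D(U)={3,7} D(V)={4,5,6,10} D(Z)={5,6,8,9}: U {3,7}->{3}; V {4,5,6,10}->{5,6}; Z {5,6,8,9}->{8,9} => REVISION
Constraint 4 (Z < V) on D(Z)={8,9} D(V)={5,6}: Z {8,9}->{}; V {5,6}->{} => REVISION
Total revisions = 3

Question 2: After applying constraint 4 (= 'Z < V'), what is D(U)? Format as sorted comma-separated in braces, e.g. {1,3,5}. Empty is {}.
Constraint 1 (V != U) on D(V)={4,5,6,10} D(U)={3,7,9}: no change
Constraint 2 (U < Z) on D(U)={3,7,9} D(Z)={3,5,6,8,9}: U {3,7,9}->{3,7}; Z {3,5,6,8,9}->{5,6,8,9}
Constraint 3 (U + V = Z) on D(U)={3,7} D(V)={4,5,6,10} D(Z)={5,6,8,9}: U {3,7}->{3}; V {4,5,6,10}->{5,6}; Z {5,6,8,9}->{8,9}
Constraint 4 (Z < V) on D(Z)={8,9} D(V)={5,6}: Z {8,9}->{}; V {5,6}->{}
So after constraint 4: D(U) = {3}

Answer: {3}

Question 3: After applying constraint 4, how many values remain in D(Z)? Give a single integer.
Constraint 1 (V != U) on D(V)={4,5,6,10} D(U)={3,7,9}: no change
Constraint 2 (U < Z) on D(U)={3,7,9} D(Z)={3,5,6,8,9}: U {3,7,9}->{3,7}; Z {3,5,6,8,9}->{5,6,8,9}
Constraint 3 (U + V = Z) on D(U)={3,7} D(V)={4,5,6,10} D(Z)={5,6,8,9}: U {3,7}->{3}; V {4,5,6,10}->{5,6}; Z {5,6,8,9}->{8,9}
Constraint 4 (Z < V) on D(Z)={8,9} D(V)={5,6}: Z {8,9}->{}; V {5,6}->{}
So after constraint 4: D(Z)={}, size = 0

Answer: 0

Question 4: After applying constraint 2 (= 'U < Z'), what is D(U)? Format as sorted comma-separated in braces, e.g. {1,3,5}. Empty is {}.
Constraint 1 (V != U) on D(V)={4,5,6,10} D(U)={3,7,9}: no change
Constraint 2 (U < Z) on D(U)={3,7,9} D(Z)={3,5,6,8,9}: U {3,7,9}->{3,7}; Z {3,5,6,8,9}->{5,6,8,9}
So after constraint 2: D(U) = {3,7}

Answer: {3,7}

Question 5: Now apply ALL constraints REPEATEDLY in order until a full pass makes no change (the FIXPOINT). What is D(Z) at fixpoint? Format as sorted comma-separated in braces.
pass 0 (initial): D(Z)={3,5,6,8,9}
pass 1: U {3,7,9}->{3}; V {4,5,6,10}->{}; Z {3,5,6,8,9}->{}
pass 2: U {3}->{}
pass 3: no change
Fixpoint after 3 passes: D(Z) = {}

Answer: {}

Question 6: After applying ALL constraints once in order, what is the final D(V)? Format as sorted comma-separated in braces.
Answer: {}

Derivation:
Constraint 1 (V != U) on D(V)={4,5,6,10} D(U)={3,7,9}: no change
Constraint 2 (U < Z) on D(U)={3,7,9} D(Z)={3,5,6,8,9}: U {3,7,9}->{3,7}; Z {3,5,6,8,9}->{5,6,8,9}
Constraint 3 (U + V = Z) on D(U)={3,7} D(V)={4,5,6,10} D(Z)={5,6,8,9}: U {3,7}->{3}; V {4,5,6,10}->{5,6}; Z {5,6,8,9}->{8,9}
Constraint 4 (Z < V) on D(Z)={8,9} D(V)={5,6}: Z {8,9}->{}; V {5,6}->{}
So after all 4 constraints: D(V) = {}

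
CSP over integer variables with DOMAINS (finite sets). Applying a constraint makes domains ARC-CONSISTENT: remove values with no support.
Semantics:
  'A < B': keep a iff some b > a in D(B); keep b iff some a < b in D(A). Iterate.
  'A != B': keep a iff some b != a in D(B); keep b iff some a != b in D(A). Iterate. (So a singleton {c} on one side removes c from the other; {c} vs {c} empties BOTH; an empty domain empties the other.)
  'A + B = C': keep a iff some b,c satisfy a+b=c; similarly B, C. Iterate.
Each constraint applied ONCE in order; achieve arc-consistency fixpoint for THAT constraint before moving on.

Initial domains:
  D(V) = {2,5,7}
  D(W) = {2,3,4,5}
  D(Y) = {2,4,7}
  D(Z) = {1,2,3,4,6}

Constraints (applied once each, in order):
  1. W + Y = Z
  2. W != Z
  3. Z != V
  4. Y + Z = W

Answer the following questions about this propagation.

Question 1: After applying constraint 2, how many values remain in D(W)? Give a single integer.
Answer: 2

Derivation:
Constraint 1 (W + Y = Z) on D(W)={2,3,4,5} D(Y)={2,4,7} D(Z)={1,2,3,4,6}: W {2,3,4,5}->{2,4}; Y {2,4,7}->{2,4}; Z {1,2,3,4,6}->{4,6}
Constraint 2 (W != Z) on D(W)={2,4} D(Z)={4,6}: no change
So after constraint 2: D(W)={2,4}, size = 2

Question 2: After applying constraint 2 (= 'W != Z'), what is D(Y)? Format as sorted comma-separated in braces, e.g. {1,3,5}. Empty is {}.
Constraint 1 (W + Y = Z) on D(W)={2,3,4,5} D(Y)={2,4,7} D(Z)={1,2,3,4,6}: W {2,3,4,5}->{2,4}; Y {2,4,7}->{2,4}; Z {1,2,3,4,6}->{4,6}
Constraint 2 (W != Z) on D(W)={2,4} D(Z)={4,6}: no change
So after constraint 2: D(Y) = {2,4}

Answer: {2,4}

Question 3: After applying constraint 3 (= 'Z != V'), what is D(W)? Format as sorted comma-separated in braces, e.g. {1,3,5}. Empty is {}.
Constraint 1 (W + Y = Z) on D(W)={2,3,4,5} D(Y)={2,4,7} D(Z)={1,2,3,4,6}: W {2,3,4,5}->{2,4}; Y {2,4,7}->{2,4}; Z {1,2,3,4,6}->{4,6}
Constraint 2 (W != Z) on D(W)={2,4} D(Z)={4,6}: no change
Constraint 3 (Z != V) on D(Z)={4,6} D(V)={2,5,7}: no change
So after constraint 3: D(W) = {2,4}

Answer: {2,4}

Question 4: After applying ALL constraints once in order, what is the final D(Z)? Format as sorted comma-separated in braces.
Constraint 1 (W + Y = Z) on D(W)={2,3,4,5} D(Y)={2,4,7} D(Z)={1,2,3,4,6}: W {2,3,4,5}->{2,4}; Y {2,4,7}->{2,4}; Z {1,2,3,4,6}->{4,6}
Constraint 2 (W != Z) on D(W)={2,4} D(Z)={4,6}: no change
Constraint 3 (Z != V) on D(Z)={4,6} D(V)={2,5,7}: no change
Constraint 4 (Y + Z = W) on D(Y)={2,4} D(Z)={4,6} D(W)={2,4}: Y {2,4}->{}; Z {4,6}->{}; W {2,4}->{}
So after all 4 constraints: D(Z) = {}

Answer: {}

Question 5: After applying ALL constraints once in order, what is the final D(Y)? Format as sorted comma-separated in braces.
Constraint 1 (W + Y = Z) on D(W)={2,3,4,5} D(Y)={2,4,7} D(Z)={1,2,3,4,6}: W {2,3,4,5}->{2,4}; Y {2,4,7}->{2,4}; Z {1,2,3,4,6}->{4,6}
Constraint 2 (W != Z) on D(W)={2,4} D(Z)={4,6}: no change
Constraint 3 (Z != V) on D(Z)={4,6} D(V)={2,5,7}: no change
Constraint 4 (Y + Z = W) on D(Y)={2,4} D(Z)={4,6} D(W)={2,4}: Y {2,4}->{}; Z {4,6}->{}; W {2,4}->{}
So after all 4 constraints: D(Y) = {}

Answer: {}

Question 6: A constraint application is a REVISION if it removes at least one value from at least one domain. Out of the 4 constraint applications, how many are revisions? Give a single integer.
Constraint 1 (W + Y = Z) on D(W)={2,3,4,5} D(Y)={2,4,7} D(Z)={1,2,3,4,6}: W {2,3,4,5}->{2,4}; Y {2,4,7}->{2,4}; Z {1,2,3,4,6}->{4,6} => REVISION
Constraint 2 (W != Z) on D(W)={2,4} D(Z)={4,6}: no change => not a revision
Constraint 3 (Z != V) on D(Z)={4,6} D(V)={2,5,7}: no change => not a revision
Constraint 4 (Y + Z = W) on D(Y)={2,4} D(Z)={4,6} D(W)={2,4}: Y {2,4}->{}; Z {4,6}->{}; W {2,4}->{} => REVISION
Total revisions = 2

Answer: 2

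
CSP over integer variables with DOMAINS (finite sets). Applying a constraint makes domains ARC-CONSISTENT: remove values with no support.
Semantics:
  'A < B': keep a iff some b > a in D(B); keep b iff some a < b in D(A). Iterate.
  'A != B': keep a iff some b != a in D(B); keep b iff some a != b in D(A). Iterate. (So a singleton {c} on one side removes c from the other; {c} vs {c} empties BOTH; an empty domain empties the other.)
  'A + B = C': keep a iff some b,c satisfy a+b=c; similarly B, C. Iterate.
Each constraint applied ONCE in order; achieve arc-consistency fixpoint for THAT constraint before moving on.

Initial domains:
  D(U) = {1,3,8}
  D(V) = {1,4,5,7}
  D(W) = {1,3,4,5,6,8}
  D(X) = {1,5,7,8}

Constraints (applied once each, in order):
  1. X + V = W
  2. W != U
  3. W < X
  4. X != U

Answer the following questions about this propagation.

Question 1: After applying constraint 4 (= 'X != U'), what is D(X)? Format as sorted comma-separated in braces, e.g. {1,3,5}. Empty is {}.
Constraint 1 (X + V = W) on D(X)={1,5,7,8} D(V)={1,4,5,7} D(W)={1,3,4,5,6,8}: X {1,5,7,8}->{1,5,7}; W {1,3,4,5,6,8}->{5,6,8}
Constraint 2 (W != U) on D(W)={5,6,8} D(U)={1,3,8}: no change
Constraint 3 (W < X) on D(W)={5,6,8} D(X)={1,5,7}: W {5,6,8}->{5,6}; X {1,5,7}->{7}
Constraint 4 (X != U) on D(X)={7} D(U)={1,3,8}: no change
So after constraint 4: D(X) = {7}

Answer: {7}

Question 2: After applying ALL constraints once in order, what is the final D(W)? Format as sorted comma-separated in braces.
Answer: {5,6}

Derivation:
Constraint 1 (X + V = W) on D(X)={1,5,7,8} D(V)={1,4,5,7} D(W)={1,3,4,5,6,8}: X {1,5,7,8}->{1,5,7}; W {1,3,4,5,6,8}->{5,6,8}
Constraint 2 (W != U) on D(W)={5,6,8} D(U)={1,3,8}: no change
Constraint 3 (W < X) on D(W)={5,6,8} D(X)={1,5,7}: W {5,6,8}->{5,6}; X {1,5,7}->{7}
Constraint 4 (X != U) on D(X)={7} D(U)={1,3,8}: no change
So after all 4 constraints: D(W) = {5,6}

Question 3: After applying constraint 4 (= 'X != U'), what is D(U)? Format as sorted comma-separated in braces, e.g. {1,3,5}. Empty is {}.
Answer: {1,3,8}

Derivation:
Constraint 1 (X + V = W) on D(X)={1,5,7,8} D(V)={1,4,5,7} D(W)={1,3,4,5,6,8}: X {1,5,7,8}->{1,5,7}; W {1,3,4,5,6,8}->{5,6,8}
Constraint 2 (W != U) on D(W)={5,6,8} D(U)={1,3,8}: no change
Constraint 3 (W < X) on D(W)={5,6,8} D(X)={1,5,7}: W {5,6,8}->{5,6}; X {1,5,7}->{7}
Constraint 4 (X != U) on D(X)={7} D(U)={1,3,8}: no change
So after constraint 4: D(U) = {1,3,8}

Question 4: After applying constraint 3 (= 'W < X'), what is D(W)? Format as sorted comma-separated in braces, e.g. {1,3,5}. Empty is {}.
Answer: {5,6}

Derivation:
Constraint 1 (X + V = W) on D(X)={1,5,7,8} D(V)={1,4,5,7} D(W)={1,3,4,5,6,8}: X {1,5,7,8}->{1,5,7}; W {1,3,4,5,6,8}->{5,6,8}
Constraint 2 (W != U) on D(W)={5,6,8} D(U)={1,3,8}: no change
Constraint 3 (W < X) on D(W)={5,6,8} D(X)={1,5,7}: W {5,6,8}->{5,6}; X {1,5,7}->{7}
So after constraint 3: D(W) = {5,6}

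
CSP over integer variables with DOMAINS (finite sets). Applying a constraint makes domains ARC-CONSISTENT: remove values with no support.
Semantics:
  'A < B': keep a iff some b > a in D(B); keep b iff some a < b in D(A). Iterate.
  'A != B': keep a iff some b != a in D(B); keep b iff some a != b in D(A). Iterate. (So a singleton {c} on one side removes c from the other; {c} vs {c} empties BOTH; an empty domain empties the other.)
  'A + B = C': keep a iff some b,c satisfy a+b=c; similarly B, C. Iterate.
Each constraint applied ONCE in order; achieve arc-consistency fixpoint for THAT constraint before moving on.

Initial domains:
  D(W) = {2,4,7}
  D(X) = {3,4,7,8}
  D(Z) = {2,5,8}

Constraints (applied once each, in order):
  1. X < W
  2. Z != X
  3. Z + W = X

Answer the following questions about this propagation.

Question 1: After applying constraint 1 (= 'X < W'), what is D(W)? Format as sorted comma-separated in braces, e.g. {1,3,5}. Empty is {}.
Constraint 1 (X < W) on D(X)={3,4,7,8} D(W)={2,4,7}: X {3,4,7,8}->{3,4}; W {2,4,7}->{4,7}
So after constraint 1: D(W) = {4,7}

Answer: {4,7}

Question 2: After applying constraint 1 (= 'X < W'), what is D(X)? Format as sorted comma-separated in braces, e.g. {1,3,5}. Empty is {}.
Answer: {3,4}

Derivation:
Constraint 1 (X < W) on D(X)={3,4,7,8} D(W)={2,4,7}: X {3,4,7,8}->{3,4}; W {2,4,7}->{4,7}
So after constraint 1: D(X) = {3,4}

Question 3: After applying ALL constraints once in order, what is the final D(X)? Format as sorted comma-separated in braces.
Answer: {}

Derivation:
Constraint 1 (X < W) on D(X)={3,4,7,8} D(W)={2,4,7}: X {3,4,7,8}->{3,4}; W {2,4,7}->{4,7}
Constraint 2 (Z != X) on D(Z)={2,5,8} D(X)={3,4}: no change
Constraint 3 (Z + W = X) on D(Z)={2,5,8} D(W)={4,7} D(X)={3,4}: Z {2,5,8}->{}; W {4,7}->{}; X {3,4}->{}
So after all 3 constraints: D(X) = {}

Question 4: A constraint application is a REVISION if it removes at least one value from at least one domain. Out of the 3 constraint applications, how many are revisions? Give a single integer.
Constraint 1 (X < W) on D(X)={3,4,7,8} D(W)={2,4,7}: X {3,4,7,8}->{3,4}; W {2,4,7}->{4,7} => REVISION
Constraint 2 (Z != X) on D(Z)={2,5,8} D(X)={3,4}: no change => not a revision
Constraint 3 (Z + W = X) on D(Z)={2,5,8} D(W)={4,7} D(X)={3,4}: Z {2,5,8}->{}; W {4,7}->{}; X {3,4}->{} => REVISION
Total revisions = 2

Answer: 2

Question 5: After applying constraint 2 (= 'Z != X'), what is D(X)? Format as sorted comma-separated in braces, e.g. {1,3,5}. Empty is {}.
Answer: {3,4}

Derivation:
Constraint 1 (X < W) on D(X)={3,4,7,8} D(W)={2,4,7}: X {3,4,7,8}->{3,4}; W {2,4,7}->{4,7}
Constraint 2 (Z != X) on D(Z)={2,5,8} D(X)={3,4}: no change
So after constraint 2: D(X) = {3,4}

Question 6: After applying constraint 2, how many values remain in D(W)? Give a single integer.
Answer: 2

Derivation:
Constraint 1 (X < W) on D(X)={3,4,7,8} D(W)={2,4,7}: X {3,4,7,8}->{3,4}; W {2,4,7}->{4,7}
Constraint 2 (Z != X) on D(Z)={2,5,8} D(X)={3,4}: no change
So after constraint 2: D(W)={4,7}, size = 2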